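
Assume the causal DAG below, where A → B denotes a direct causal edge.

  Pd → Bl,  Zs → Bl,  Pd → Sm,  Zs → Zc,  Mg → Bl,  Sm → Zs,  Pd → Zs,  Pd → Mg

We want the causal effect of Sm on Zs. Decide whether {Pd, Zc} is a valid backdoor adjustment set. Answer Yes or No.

Backdoor paths from Sm to Zs (paths whose first edge points into Sm):
  P1: Sm <- Pd -> Zs
  P2: Sm <- Pd -> Mg -> Bl <- Zs
  P3: Sm <- Pd -> Bl <- Zs
Condition 1 (no descendant of Sm in the set): FAILS — Zc is a descendant of Sm.
Condition 2 (every backdoor path blocked by {Pd, Zc}):
  P1: blocked at fork node Pd ∈ conditioning set.
  P2: blocked at fork node Pd ∈ conditioning set.
  P3: blocked at fork node Pd ∈ conditioning set.
{Pd, Zc} does not satisfy the backdoor criterion.

No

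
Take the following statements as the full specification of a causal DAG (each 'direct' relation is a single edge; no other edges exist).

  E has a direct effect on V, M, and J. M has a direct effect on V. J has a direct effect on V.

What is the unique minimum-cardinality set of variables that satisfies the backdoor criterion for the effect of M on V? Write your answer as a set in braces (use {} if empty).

Variables eligible for adjustment (non-descendants of M, excluding M and V): {E, J}.
Backdoor paths from M to V:
  P1: M <- E -> J -> V
  P2: M <- E -> V
The empty set is not sufficient: P1 (M <- E -> J -> V) has no collider blocking it and no conditioned non-collider, so it is open.
Try {E}:
  P1: blocked at fork node E ∈ conditioning set.
  P2: blocked at fork node E ∈ conditioning set.
{E} contains no descendant of M and blocks every backdoor path.
No other singleton works — e.g. {J} leaves P2 open — so {E} is the unique smallest valid adjustment set.

{E}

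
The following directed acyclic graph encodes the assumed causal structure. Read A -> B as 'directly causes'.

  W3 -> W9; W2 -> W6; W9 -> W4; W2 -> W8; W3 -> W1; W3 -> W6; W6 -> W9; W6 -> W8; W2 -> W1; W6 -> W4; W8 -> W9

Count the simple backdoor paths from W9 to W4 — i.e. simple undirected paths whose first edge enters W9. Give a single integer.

7

A backdoor path from W9 to W4 is any simple undirected path whose first edge points into W9 (i.e. leaves W9 via a parent).
Parents of W9: {W3, W6, W8}.
Enumerating:
  P1: W9 <- W3 -> W6 -> W4
  P2: W9 <- W3 -> W1 <- W2 -> W6 -> W4
  P3: W9 <- W3 -> W1 <- W2 -> W8 <- W6 -> W4
  P4: W9 <- W6 -> W4
  P5: W9 <- W8 <- W2 -> W6 -> W4
  P6: W9 <- W8 <- W2 -> W1 <- W3 -> W6 -> W4
  P7: W9 <- W8 <- W6 -> W4
That exhausts the simple backdoor paths. Count: 7.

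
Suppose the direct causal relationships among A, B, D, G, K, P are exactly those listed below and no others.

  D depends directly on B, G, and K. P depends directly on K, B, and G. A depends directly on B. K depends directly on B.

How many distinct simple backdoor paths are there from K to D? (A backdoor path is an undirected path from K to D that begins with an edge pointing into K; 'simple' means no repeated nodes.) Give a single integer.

A backdoor path from K to D is any simple undirected path whose first edge points into K (i.e. leaves K via a parent).
Parents of K: {B}.
Enumerating:
  P1: K <- B -> D
  P2: K <- B -> P <- G -> D
That exhausts the simple backdoor paths. Count: 2.

2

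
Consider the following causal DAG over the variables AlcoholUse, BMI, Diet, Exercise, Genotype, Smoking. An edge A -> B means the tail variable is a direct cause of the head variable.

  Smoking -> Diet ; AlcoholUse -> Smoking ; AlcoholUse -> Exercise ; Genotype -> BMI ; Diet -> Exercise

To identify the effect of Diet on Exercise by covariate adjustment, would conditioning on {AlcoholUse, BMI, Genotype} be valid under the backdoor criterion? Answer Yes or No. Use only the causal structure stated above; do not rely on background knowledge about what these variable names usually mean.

Backdoor paths from Diet to Exercise (paths whose first edge points into Diet):
  P1: Diet <- Smoking <- AlcoholUse -> Exercise
Condition 1 (no descendant of Diet in the set): holds — descendants of Diet are {Exercise}; none are in {AlcoholUse, BMI, Genotype}.
Condition 2 (every backdoor path blocked by {AlcoholUse, BMI, Genotype}):
  P1: blocked at fork node AlcoholUse ∈ conditioning set.
{AlcoholUse, BMI, Genotype} satisfies the backdoor criterion.

Yes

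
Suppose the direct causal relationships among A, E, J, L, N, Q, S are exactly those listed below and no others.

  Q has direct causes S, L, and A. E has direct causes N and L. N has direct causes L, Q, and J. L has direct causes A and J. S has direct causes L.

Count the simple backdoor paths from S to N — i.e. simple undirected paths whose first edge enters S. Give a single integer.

A backdoor path from S to N is any simple undirected path whose first edge points into S (i.e. leaves S via a parent).
Parents of S: {L}.
Enumerating:
  P1: S <- L <- A -> Q -> N
  P2: S <- L <- J -> N
  P3: S <- L -> Q -> N
  P4: S <- L -> N
  P5: S <- L -> E <- N
That exhausts the simple backdoor paths. Count: 5.

5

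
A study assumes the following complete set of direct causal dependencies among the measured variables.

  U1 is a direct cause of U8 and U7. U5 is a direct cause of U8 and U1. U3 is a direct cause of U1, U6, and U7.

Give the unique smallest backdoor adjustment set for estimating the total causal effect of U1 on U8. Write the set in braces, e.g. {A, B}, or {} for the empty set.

{U5}

Variables eligible for adjustment (non-descendants of U1, excluding U1 and U8): {U3, U5, U6}.
Backdoor paths from U1 to U8:
  P1: U1 <- U5 -> U8
The empty set is not sufficient: P1 (U1 <- U5 -> U8) has no collider blocking it and no conditioned non-collider, so it is open.
Try {U5}:
  P1: blocked at fork node U5 ∈ conditioning set.
{U5} contains no descendant of U1 and blocks every backdoor path.
No other singleton works — e.g. {U3} leaves P1 open — so {U5} is the unique smallest valid adjustment set.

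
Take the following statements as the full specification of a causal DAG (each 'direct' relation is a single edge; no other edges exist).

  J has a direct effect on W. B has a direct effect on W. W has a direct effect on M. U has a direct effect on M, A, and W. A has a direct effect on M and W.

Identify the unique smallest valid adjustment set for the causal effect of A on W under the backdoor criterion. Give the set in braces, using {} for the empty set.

Variables eligible for adjustment (non-descendants of A, excluding A and W): {B, J, U}.
Backdoor paths from A to W:
  P1: A <- U -> W
  P2: A <- U -> M <- W
The empty set is not sufficient: P1 (A <- U -> W) has no collider blocking it and no conditioned non-collider, so it is open.
Try {U}:
  P1: blocked at fork node U ∈ conditioning set.
  P2: blocked at fork node U ∈ conditioning set.
{U} contains no descendant of A and blocks every backdoor path.
No other singleton works — e.g. {B} leaves P1 open — so {U} is the unique smallest valid adjustment set.

{U}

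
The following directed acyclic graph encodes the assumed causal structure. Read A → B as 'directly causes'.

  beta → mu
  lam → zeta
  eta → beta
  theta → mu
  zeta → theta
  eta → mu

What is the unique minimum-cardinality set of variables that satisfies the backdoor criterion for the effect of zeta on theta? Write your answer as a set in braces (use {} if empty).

{}

Variables eligible for adjustment (non-descendants of zeta, excluding zeta and theta): {beta, eta, lam}.
Backdoor paths from zeta to theta:
  (none)
With no backdoor paths the empty set already satisfies the criterion, and it is trivially minimal.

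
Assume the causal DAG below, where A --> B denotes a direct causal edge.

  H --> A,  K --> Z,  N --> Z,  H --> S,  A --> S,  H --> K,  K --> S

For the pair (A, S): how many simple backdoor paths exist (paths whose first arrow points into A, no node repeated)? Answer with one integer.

2

A backdoor path from A to S is any simple undirected path whose first edge points into A (i.e. leaves A via a parent).
Parents of A: {H}.
Enumerating:
  P1: A <- H -> K -> S
  P2: A <- H -> S
That exhausts the simple backdoor paths. Count: 2.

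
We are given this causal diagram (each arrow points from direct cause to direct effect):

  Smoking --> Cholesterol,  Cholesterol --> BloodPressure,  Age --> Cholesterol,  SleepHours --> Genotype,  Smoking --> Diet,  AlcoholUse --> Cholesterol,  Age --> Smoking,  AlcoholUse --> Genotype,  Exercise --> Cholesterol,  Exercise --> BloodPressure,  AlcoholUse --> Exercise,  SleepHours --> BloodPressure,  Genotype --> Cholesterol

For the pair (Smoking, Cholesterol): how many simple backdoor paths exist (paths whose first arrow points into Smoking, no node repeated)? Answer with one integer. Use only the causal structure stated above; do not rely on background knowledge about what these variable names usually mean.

A backdoor path from Smoking to Cholesterol is any simple undirected path whose first edge points into Smoking (i.e. leaves Smoking via a parent).
Parents of Smoking: {Age}.
Enumerating:
  P1: Smoking <- Age -> Cholesterol
That exhausts the simple backdoor paths. Count: 1.

1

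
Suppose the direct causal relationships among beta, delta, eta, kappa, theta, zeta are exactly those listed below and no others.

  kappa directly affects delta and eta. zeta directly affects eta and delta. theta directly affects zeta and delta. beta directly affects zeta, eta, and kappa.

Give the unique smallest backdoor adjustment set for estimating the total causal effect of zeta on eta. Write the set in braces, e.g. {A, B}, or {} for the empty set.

Variables eligible for adjustment (non-descendants of zeta, excluding zeta and eta): {beta, kappa, theta}.
Backdoor paths from zeta to eta:
  P1: zeta <- theta -> delta <- kappa <- beta -> eta
  P2: zeta <- theta -> delta <- kappa -> eta
  P3: zeta <- beta -> kappa -> eta
  P4: zeta <- beta -> eta
The empty set is not sufficient: P3 (zeta <- beta -> kappa -> eta) has no collider blocking it and no conditioned non-collider, so it is open.
Try {beta}:
  P1: blocked at collider delta (neither it nor any descendant is in the conditioning set).
  P2: blocked at collider delta (neither it nor any descendant is in the conditioning set).
  P3: blocked at fork node beta ∈ conditioning set.
  P4: blocked at fork node beta ∈ conditioning set.
{beta} contains no descendant of zeta and blocks every backdoor path.
No other singleton works — e.g. {theta} leaves P3 open — so {beta} is the unique smallest valid adjustment set.

{beta}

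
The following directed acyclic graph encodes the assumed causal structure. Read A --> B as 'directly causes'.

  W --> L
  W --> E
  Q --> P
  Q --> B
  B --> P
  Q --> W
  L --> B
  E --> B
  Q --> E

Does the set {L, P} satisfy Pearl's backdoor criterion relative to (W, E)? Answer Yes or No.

No

Backdoor paths from W to E (paths whose first edge points into W):
  P1: W <- Q -> E
  P2: W <- Q -> B <- E
  P3: W <- Q -> P <- B <- E
Condition 1 (no descendant of W in the set): FAILS — L and P are descendants of W.
Condition 2 (every backdoor path blocked by {L, P}):
  P1: open — no interior node is in the conditioning set.
  P2: open — collider(s) B are conditioned on (or have a conditioned descendant) and no non-collider on the path is in the set.
  P3: open — collider(s) P are conditioned on (or have a conditioned descendant) and no non-collider on the path is in the set.
{L, P} does not satisfy the backdoor criterion.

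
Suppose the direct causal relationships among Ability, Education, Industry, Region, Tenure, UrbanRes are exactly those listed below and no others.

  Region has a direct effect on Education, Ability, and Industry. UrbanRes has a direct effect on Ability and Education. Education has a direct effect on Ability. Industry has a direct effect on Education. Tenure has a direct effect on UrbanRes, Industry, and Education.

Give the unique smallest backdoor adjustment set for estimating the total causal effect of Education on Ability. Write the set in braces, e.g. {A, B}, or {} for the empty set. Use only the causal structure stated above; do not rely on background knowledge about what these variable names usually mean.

Variables eligible for adjustment (non-descendants of Education, excluding Education and Ability): {Industry, Region, Tenure, UrbanRes}.
Backdoor paths from Education to Ability:
  P1: Education <- Tenure -> UrbanRes -> Ability
  P2: Education <- Tenure -> Industry <- Region -> Ability
  P3: Education <- Region -> Industry <- Tenure -> UrbanRes -> Ability
  P4: Education <- Region -> Ability
  P5: Education <- UrbanRes <- Tenure -> Industry <- Region -> Ability
  P6: Education <- UrbanRes -> Ability
  P7: Education <- Industry <- Tenure -> UrbanRes -> Ability
  P8: Education <- Industry <- Region -> Ability
The empty set is not sufficient: P1 (Education <- Tenure -> UrbanRes -> Ability) has no collider blocking it and no conditioned non-collider, so it is open.
Try {Region, UrbanRes}:
  P1: blocked at chain node UrbanRes ∈ conditioning set.
  P2: blocked at collider Industry (neither it nor any descendant is in the conditioning set).
  P3: blocked at fork node Region ∈ conditioning set.
  P4: blocked at fork node Region ∈ conditioning set.
  P5: blocked at chain node UrbanRes ∈ conditioning set.
  P6: blocked at fork node UrbanRes ∈ conditioning set.
  P7: blocked at chain node UrbanRes ∈ conditioning set.
  P8: blocked at fork node Region ∈ conditioning set.
{Region, UrbanRes} contains no descendant of Education and blocks every backdoor path.
Every element of {Region, UrbanRes} is needed (dropping Region leaves P4 open; dropping UrbanRes leaves P1 open), so no proper subset is valid.
Among all size-2 subsets of the eligible variables, only {Region, UrbanRes} blocks every backdoor path, so it is the unique smallest valid adjustment set.

{Region, UrbanRes}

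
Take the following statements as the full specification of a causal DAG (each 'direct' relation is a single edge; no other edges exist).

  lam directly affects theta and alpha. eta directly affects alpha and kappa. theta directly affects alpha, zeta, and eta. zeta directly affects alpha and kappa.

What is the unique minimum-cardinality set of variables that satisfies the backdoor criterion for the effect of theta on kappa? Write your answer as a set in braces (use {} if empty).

Variables eligible for adjustment (non-descendants of theta, excluding theta and kappa): {lam}.
Backdoor paths from theta to kappa:
  P1: theta <- lam -> alpha <- eta -> kappa
  P2: theta <- lam -> alpha <- zeta -> kappa
Each backdoor path contains an unconditioned collider, so every path is already blocked with the empty conditioning set:
  P1: blocked at collider alpha (neither it nor any descendant is in the conditioning set).
  P2: blocked at collider alpha (neither it nor any descendant is in the conditioning set).
The empty set is therefore the unique smallest valid set.

{}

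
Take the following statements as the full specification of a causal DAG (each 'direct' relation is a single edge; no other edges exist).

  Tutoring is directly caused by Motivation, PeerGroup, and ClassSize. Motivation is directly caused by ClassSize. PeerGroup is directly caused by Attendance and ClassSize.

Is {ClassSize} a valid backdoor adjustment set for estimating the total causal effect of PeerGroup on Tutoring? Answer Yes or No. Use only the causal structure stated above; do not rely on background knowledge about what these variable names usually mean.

Yes

Backdoor paths from PeerGroup to Tutoring (paths whose first edge points into PeerGroup):
  P1: PeerGroup <- ClassSize -> Motivation -> Tutoring
  P2: PeerGroup <- ClassSize -> Tutoring
Condition 1 (no descendant of PeerGroup in the set): holds — descendants of PeerGroup are {Tutoring}; none are in {ClassSize}.
Condition 2 (every backdoor path blocked by {ClassSize}):
  P1: blocked at fork node ClassSize ∈ conditioning set.
  P2: blocked at fork node ClassSize ∈ conditioning set.
{ClassSize} satisfies the backdoor criterion.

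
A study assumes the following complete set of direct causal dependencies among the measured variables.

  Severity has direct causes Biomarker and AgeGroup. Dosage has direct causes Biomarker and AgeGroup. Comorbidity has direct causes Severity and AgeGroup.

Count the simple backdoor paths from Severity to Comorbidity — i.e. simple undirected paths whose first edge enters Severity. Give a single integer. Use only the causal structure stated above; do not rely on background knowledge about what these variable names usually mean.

2

A backdoor path from Severity to Comorbidity is any simple undirected path whose first edge points into Severity (i.e. leaves Severity via a parent).
Parents of Severity: {AgeGroup, Biomarker}.
Enumerating:
  P1: Severity <- Biomarker -> Dosage <- AgeGroup -> Comorbidity
  P2: Severity <- AgeGroup -> Comorbidity
That exhausts the simple backdoor paths. Count: 2.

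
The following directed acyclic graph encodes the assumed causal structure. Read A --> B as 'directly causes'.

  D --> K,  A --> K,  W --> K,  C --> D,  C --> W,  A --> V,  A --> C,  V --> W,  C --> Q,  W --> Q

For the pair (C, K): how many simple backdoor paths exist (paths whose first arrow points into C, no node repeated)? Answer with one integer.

2

A backdoor path from C to K is any simple undirected path whose first edge points into C (i.e. leaves C via a parent).
Parents of C: {A}.
Enumerating:
  P1: C <- A -> V -> W -> K
  P2: C <- A -> K
That exhausts the simple backdoor paths. Count: 2.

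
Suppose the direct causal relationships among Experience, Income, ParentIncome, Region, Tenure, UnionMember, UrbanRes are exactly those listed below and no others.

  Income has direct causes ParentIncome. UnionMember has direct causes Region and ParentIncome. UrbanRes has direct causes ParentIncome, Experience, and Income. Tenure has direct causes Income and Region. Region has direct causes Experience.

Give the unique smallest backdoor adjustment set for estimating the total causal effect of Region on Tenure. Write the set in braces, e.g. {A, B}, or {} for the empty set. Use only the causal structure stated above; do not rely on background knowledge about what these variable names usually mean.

{}

Variables eligible for adjustment (non-descendants of Region, excluding Region and Tenure): {Experience, Income, ParentIncome, UrbanRes}.
Backdoor paths from Region to Tenure:
  P1: Region <- Experience -> UrbanRes <- ParentIncome -> Income -> Tenure
  P2: Region <- Experience -> UrbanRes <- Income -> Tenure
Each backdoor path contains an unconditioned collider, so every path is already blocked with the empty conditioning set:
  P1: blocked at collider UrbanRes (neither it nor any descendant is in the conditioning set).
  P2: blocked at collider UrbanRes (neither it nor any descendant is in the conditioning set).
The empty set is therefore the unique smallest valid set.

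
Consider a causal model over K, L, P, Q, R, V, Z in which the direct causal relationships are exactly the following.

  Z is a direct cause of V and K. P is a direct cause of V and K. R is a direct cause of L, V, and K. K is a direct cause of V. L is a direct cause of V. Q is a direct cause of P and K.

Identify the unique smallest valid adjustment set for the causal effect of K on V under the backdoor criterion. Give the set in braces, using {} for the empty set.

{P, R, Z}

Variables eligible for adjustment (non-descendants of K, excluding K and V): {L, P, Q, R, Z}.
Backdoor paths from K to V:
  P1: K <- R -> L -> V
  P2: K <- R -> V
  P3: K <- Q -> P -> V
  P4: K <- Z -> V
  P5: K <- P -> V
The empty set is not sufficient: P1 (K <- R -> L -> V) has no collider blocking it and no conditioned non-collider, so it is open.
Try {P, R, Z}:
  P1: blocked at fork node R ∈ conditioning set.
  P2: blocked at fork node R ∈ conditioning set.
  P3: blocked at chain node P ∈ conditioning set.
  P4: blocked at fork node Z ∈ conditioning set.
  P5: blocked at fork node P ∈ conditioning set.
{P, R, Z} contains no descendant of K and blocks every backdoor path.
Every element of {P, R, Z} is needed (dropping P leaves P3 open; dropping R leaves P1 open; dropping Z leaves P4 open), so no proper subset is valid.
Among all size-3 subsets of the eligible variables, only {P, R, Z} blocks every backdoor path, so it is the unique smallest valid adjustment set.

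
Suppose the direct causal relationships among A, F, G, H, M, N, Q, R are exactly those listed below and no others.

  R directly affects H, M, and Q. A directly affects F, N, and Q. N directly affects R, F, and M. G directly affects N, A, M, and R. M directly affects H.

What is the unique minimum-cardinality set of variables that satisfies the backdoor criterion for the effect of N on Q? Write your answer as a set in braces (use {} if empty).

Variables eligible for adjustment (non-descendants of N, excluding N and Q): {A, G}.
Backdoor paths from N to Q:
  P1: N <- G -> A -> Q
  P2: N <- G -> R -> Q
  P3: N <- G -> M <- R -> Q
  P4: N <- G -> M -> H <- R -> Q
  P5: N <- A <- G -> R -> Q
  P6: N <- A <- G -> M <- R -> Q
  P7: N <- A <- G -> M -> H <- R -> Q
  P8: N <- A -> Q
The empty set is not sufficient: P1 (N <- G -> A -> Q) has no collider blocking it and no conditioned non-collider, so it is open.
Try {A, G}:
  P1: blocked at fork node G ∈ conditioning set.
  P2: blocked at fork node G ∈ conditioning set.
  P3: blocked at fork node G ∈ conditioning set.
  P4: blocked at fork node G ∈ conditioning set.
  P5: blocked at chain node A ∈ conditioning set.
  P6: blocked at chain node A ∈ conditioning set.
  P7: blocked at chain node A ∈ conditioning set.
  P8: blocked at fork node A ∈ conditioning set.
{A, G} contains no descendant of N and blocks every backdoor path.
Every element of {A, G} is needed (dropping A leaves P8 open; dropping G leaves P2 open), so no proper subset is valid.
Among all size-2 subsets of the eligible variables, only {A, G} blocks every backdoor path, so it is the unique smallest valid adjustment set.

{A, G}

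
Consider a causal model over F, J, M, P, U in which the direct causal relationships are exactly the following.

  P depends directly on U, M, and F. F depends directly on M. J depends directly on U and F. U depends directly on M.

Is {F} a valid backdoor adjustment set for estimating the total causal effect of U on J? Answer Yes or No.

Backdoor paths from U to J (paths whose first edge points into U):
  P1: U <- M -> F -> J
  P2: U <- M -> P <- F -> J
Condition 1 (no descendant of U in the set): holds — descendants of U are {J, P}; none are in {F}.
Condition 2 (every backdoor path blocked by {F}):
  P1: blocked at chain node F ∈ conditioning set.
  P2: blocked at collider P (neither it nor any descendant is in the conditioning set).
{F} satisfies the backdoor criterion.

Yes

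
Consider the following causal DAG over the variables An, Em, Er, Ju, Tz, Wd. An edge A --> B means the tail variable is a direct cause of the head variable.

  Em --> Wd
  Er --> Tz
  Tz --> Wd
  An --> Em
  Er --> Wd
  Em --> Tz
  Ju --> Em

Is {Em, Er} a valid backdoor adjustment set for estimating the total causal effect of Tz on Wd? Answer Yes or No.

Yes

Backdoor paths from Tz to Wd (paths whose first edge points into Tz):
  P1: Tz <- Er -> Wd
  P2: Tz <- Em -> Wd
Condition 1 (no descendant of Tz in the set): holds — descendants of Tz are {Wd}; none are in {Em, Er}.
Condition 2 (every backdoor path blocked by {Em, Er}):
  P1: blocked at fork node Er ∈ conditioning set.
  P2: blocked at fork node Em ∈ conditioning set.
{Em, Er} satisfies the backdoor criterion.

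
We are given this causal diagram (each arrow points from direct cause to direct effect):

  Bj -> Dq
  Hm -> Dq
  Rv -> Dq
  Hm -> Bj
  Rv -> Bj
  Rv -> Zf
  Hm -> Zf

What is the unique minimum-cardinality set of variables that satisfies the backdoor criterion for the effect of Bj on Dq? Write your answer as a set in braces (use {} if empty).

{Hm, Rv}

Variables eligible for adjustment (non-descendants of Bj, excluding Bj and Dq): {Hm, Rv, Zf}.
Backdoor paths from Bj to Dq:
  P1: Bj <- Hm -> Zf <- Rv -> Dq
  P2: Bj <- Hm -> Dq
  P3: Bj <- Rv -> Zf <- Hm -> Dq
  P4: Bj <- Rv -> Dq
The empty set is not sufficient: P2 (Bj <- Hm -> Dq) has no collider blocking it and no conditioned non-collider, so it is open.
Try {Hm, Rv}:
  P1: blocked at fork node Hm ∈ conditioning set.
  P2: blocked at fork node Hm ∈ conditioning set.
  P3: blocked at fork node Rv ∈ conditioning set.
  P4: blocked at fork node Rv ∈ conditioning set.
{Hm, Rv} contains no descendant of Bj and blocks every backdoor path.
Every element of {Hm, Rv} is needed (dropping Hm leaves P2 open; dropping Rv leaves P4 open), so no proper subset is valid.
Among all size-2 subsets of the eligible variables, only {Hm, Rv} blocks every backdoor path, so it is the unique smallest valid adjustment set.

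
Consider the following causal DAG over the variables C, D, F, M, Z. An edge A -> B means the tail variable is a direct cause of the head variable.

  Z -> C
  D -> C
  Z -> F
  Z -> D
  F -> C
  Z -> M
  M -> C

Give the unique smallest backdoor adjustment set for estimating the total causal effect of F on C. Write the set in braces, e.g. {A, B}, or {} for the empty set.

Variables eligible for adjustment (non-descendants of F, excluding F and C): {D, M, Z}.
Backdoor paths from F to C:
  P1: F <- Z -> D -> C
  P2: F <- Z -> M -> C
  P3: F <- Z -> C
The empty set is not sufficient: P1 (F <- Z -> D -> C) has no collider blocking it and no conditioned non-collider, so it is open.
Try {Z}:
  P1: blocked at fork node Z ∈ conditioning set.
  P2: blocked at fork node Z ∈ conditioning set.
  P3: blocked at fork node Z ∈ conditioning set.
{Z} contains no descendant of F and blocks every backdoor path.
No other singleton works — e.g. {D} leaves P2 open — so {Z} is the unique smallest valid adjustment set.

{Z}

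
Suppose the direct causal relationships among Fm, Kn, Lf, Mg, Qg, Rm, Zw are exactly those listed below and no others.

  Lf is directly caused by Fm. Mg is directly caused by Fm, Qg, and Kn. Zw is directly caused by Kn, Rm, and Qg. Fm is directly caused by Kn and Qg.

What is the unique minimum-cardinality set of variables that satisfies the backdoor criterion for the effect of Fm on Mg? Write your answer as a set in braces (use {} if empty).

{Kn, Qg}

Variables eligible for adjustment (non-descendants of Fm, excluding Fm and Mg): {Kn, Qg, Rm, Zw}.
Backdoor paths from Fm to Mg:
  P1: Fm <- Qg -> Zw <- Kn -> Mg
  P2: Fm <- Qg -> Mg
  P3: Fm <- Kn -> Zw <- Qg -> Mg
  P4: Fm <- Kn -> Mg
The empty set is not sufficient: P2 (Fm <- Qg -> Mg) has no collider blocking it and no conditioned non-collider, so it is open.
Try {Kn, Qg}:
  P1: blocked at fork node Qg ∈ conditioning set.
  P2: blocked at fork node Qg ∈ conditioning set.
  P3: blocked at fork node Kn ∈ conditioning set.
  P4: blocked at fork node Kn ∈ conditioning set.
{Kn, Qg} contains no descendant of Fm and blocks every backdoor path.
Every element of {Kn, Qg} is needed (dropping Kn leaves P4 open; dropping Qg leaves P2 open), so no proper subset is valid.
Among all size-2 subsets of the eligible variables, only {Kn, Qg} blocks every backdoor path, so it is the unique smallest valid adjustment set.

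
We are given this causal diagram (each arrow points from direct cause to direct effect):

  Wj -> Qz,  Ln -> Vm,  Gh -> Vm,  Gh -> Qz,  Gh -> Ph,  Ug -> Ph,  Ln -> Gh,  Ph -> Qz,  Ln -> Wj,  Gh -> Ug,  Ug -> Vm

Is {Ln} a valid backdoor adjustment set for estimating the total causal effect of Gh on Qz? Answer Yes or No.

Yes

Backdoor paths from Gh to Qz (paths whose first edge points into Gh):
  P1: Gh <- Ln -> Wj -> Qz
  P2: Gh <- Ln -> Vm <- Ug -> Ph -> Qz
Condition 1 (no descendant of Gh in the set): holds — descendants of Gh are {Ph, Qz, Ug, Vm}; none are in {Ln}.
Condition 2 (every backdoor path blocked by {Ln}):
  P1: blocked at fork node Ln ∈ conditioning set.
  P2: blocked at fork node Ln ∈ conditioning set.
{Ln} satisfies the backdoor criterion.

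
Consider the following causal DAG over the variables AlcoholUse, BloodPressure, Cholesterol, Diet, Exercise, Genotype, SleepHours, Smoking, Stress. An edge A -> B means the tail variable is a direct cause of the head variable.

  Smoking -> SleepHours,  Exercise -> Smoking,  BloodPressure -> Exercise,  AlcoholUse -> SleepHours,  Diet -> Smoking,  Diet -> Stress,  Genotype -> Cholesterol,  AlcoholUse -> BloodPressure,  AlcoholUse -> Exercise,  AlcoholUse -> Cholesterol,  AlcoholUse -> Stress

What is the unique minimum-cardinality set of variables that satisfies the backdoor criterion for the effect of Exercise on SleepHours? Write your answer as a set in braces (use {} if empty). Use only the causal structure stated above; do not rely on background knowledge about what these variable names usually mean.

Variables eligible for adjustment (non-descendants of Exercise, excluding Exercise and SleepHours): {AlcoholUse, BloodPressure, Cholesterol, Diet, Genotype, Stress}.
Backdoor paths from Exercise to SleepHours:
  P1: Exercise <- AlcoholUse -> Stress <- Diet -> Smoking -> SleepHours
  P2: Exercise <- AlcoholUse -> SleepHours
  P3: Exercise <- BloodPressure <- AlcoholUse -> Stress <- Diet -> Smoking -> SleepHours
  P4: Exercise <- BloodPressure <- AlcoholUse -> SleepHours
The empty set is not sufficient: P2 (Exercise <- AlcoholUse -> SleepHours) has no collider blocking it and no conditioned non-collider, so it is open.
Try {AlcoholUse}:
  P1: blocked at fork node AlcoholUse ∈ conditioning set.
  P2: blocked at fork node AlcoholUse ∈ conditioning set.
  P3: blocked at fork node AlcoholUse ∈ conditioning set.
  P4: blocked at fork node AlcoholUse ∈ conditioning set.
{AlcoholUse} contains no descendant of Exercise and blocks every backdoor path.
No other singleton works — e.g. {Diet} leaves P2 open — so {AlcoholUse} is the unique smallest valid adjustment set.

{AlcoholUse}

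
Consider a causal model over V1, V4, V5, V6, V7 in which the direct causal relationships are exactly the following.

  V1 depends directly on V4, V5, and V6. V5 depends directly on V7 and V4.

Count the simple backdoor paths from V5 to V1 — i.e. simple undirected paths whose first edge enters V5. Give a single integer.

1

A backdoor path from V5 to V1 is any simple undirected path whose first edge points into V5 (i.e. leaves V5 via a parent).
Parents of V5: {V4, V7}.
Enumerating:
  P1: V5 <- V4 -> V1
That exhausts the simple backdoor paths. Count: 1.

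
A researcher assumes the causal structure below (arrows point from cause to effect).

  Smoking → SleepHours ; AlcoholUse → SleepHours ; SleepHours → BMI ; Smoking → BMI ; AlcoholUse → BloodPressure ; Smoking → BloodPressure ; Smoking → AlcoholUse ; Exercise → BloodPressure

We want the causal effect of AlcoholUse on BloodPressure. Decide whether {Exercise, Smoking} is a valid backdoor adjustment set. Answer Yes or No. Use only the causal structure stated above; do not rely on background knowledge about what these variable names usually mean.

Backdoor paths from AlcoholUse to BloodPressure (paths whose first edge points into AlcoholUse):
  P1: AlcoholUse <- Smoking -> BloodPressure
Condition 1 (no descendant of AlcoholUse in the set): holds — descendants of AlcoholUse are {BMI, BloodPressure, SleepHours}; none are in {Exercise, Smoking}.
Condition 2 (every backdoor path blocked by {Exercise, Smoking}):
  P1: blocked at fork node Smoking ∈ conditioning set.
{Exercise, Smoking} satisfies the backdoor criterion.

Yes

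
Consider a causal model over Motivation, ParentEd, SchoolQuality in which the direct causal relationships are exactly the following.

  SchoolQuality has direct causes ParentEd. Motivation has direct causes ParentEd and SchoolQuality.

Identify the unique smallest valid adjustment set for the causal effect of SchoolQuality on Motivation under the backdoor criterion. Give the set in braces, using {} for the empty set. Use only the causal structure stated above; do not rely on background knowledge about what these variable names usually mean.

Variables eligible for adjustment (non-descendants of SchoolQuality, excluding SchoolQuality and Motivation): {ParentEd}.
Backdoor paths from SchoolQuality to Motivation:
  P1: SchoolQuality <- ParentEd -> Motivation
The empty set is not sufficient: P1 (SchoolQuality <- ParentEd -> Motivation) has no collider blocking it and no conditioned non-collider, so it is open.
Try {ParentEd}:
  P1: blocked at fork node ParentEd ∈ conditioning set.
{ParentEd} contains no descendant of SchoolQuality and blocks every backdoor path.
{ParentEd} is the unique smallest valid adjustment set.

{ParentEd}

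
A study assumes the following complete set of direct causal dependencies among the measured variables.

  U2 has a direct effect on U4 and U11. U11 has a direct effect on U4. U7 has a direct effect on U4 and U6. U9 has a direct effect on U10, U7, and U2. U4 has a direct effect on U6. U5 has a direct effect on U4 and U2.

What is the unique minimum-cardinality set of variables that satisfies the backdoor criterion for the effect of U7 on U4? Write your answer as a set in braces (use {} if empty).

Variables eligible for adjustment (non-descendants of U7, excluding U7 and U4): {U10, U11, U2, U5, U9}.
Backdoor paths from U7 to U4:
  P1: U7 <- U9 -> U2 <- U5 -> U4
  P2: U7 <- U9 -> U2 -> U11 -> U4
  P3: U7 <- U9 -> U2 -> U4
The empty set is not sufficient: P2 (U7 <- U9 -> U2 -> U11 -> U4) has no collider blocking it and no conditioned non-collider, so it is open.
Try {U9}:
  P1: blocked at fork node U9 ∈ conditioning set.
  P2: blocked at fork node U9 ∈ conditioning set.
  P3: blocked at fork node U9 ∈ conditioning set.
{U9} contains no descendant of U7 and blocks every backdoor path.
No other singleton works — e.g. {U5} leaves P2 open — so {U9} is the unique smallest valid adjustment set.

{U9}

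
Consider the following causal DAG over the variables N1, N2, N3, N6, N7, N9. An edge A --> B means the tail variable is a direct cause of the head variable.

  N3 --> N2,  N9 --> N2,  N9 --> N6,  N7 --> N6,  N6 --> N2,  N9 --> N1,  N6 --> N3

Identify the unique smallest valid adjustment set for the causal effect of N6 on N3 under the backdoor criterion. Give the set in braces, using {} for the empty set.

{}

Variables eligible for adjustment (non-descendants of N6, excluding N6 and N3): {N1, N7, N9}.
Backdoor paths from N6 to N3:
  P1: N6 <- N9 -> N2 <- N3
Each backdoor path contains an unconditioned collider, so every path is already blocked with the empty conditioning set:
  P1: blocked at collider N2 (neither it nor any descendant is in the conditioning set).
The empty set is therefore the unique smallest valid set.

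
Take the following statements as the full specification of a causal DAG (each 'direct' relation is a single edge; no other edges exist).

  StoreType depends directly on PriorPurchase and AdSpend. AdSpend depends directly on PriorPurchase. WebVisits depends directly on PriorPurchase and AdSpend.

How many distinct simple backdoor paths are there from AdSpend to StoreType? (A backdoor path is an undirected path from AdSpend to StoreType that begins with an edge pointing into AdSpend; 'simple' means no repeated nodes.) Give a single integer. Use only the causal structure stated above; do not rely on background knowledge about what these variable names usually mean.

1

A backdoor path from AdSpend to StoreType is any simple undirected path whose first edge points into AdSpend (i.e. leaves AdSpend via a parent).
Parents of AdSpend: {PriorPurchase}.
Enumerating:
  P1: AdSpend <- PriorPurchase -> StoreType
That exhausts the simple backdoor paths. Count: 1.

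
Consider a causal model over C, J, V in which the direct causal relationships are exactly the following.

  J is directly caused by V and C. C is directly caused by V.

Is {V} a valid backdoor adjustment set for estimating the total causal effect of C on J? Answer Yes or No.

Yes

Backdoor paths from C to J (paths whose first edge points into C):
  P1: C <- V -> J
Condition 1 (no descendant of C in the set): holds — descendants of C are {J}; none are in {V}.
Condition 2 (every backdoor path blocked by {V}):
  P1: blocked at fork node V ∈ conditioning set.
{V} satisfies the backdoor criterion.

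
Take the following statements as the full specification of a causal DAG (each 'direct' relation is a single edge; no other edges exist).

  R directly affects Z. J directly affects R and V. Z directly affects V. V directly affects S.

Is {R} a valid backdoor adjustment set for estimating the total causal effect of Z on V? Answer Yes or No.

Yes

Backdoor paths from Z to V (paths whose first edge points into Z):
  P1: Z <- R <- J -> V
Condition 1 (no descendant of Z in the set): holds — descendants of Z are {S, V}; none are in {R}.
Condition 2 (every backdoor path blocked by {R}):
  P1: blocked at chain node R ∈ conditioning set.
{R} satisfies the backdoor criterion.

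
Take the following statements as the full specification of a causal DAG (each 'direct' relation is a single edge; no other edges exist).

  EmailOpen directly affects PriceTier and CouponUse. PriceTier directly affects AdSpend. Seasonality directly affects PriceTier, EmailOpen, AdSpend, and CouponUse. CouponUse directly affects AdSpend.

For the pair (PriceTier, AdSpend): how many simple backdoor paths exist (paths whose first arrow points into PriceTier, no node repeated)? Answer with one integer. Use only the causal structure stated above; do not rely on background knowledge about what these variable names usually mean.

A backdoor path from PriceTier to AdSpend is any simple undirected path whose first edge points into PriceTier (i.e. leaves PriceTier via a parent).
Parents of PriceTier: {EmailOpen, Seasonality}.
Enumerating:
  P1: PriceTier <- Seasonality -> EmailOpen -> CouponUse -> AdSpend
  P2: PriceTier <- Seasonality -> CouponUse -> AdSpend
  P3: PriceTier <- Seasonality -> AdSpend
  P4: PriceTier <- EmailOpen <- Seasonality -> CouponUse -> AdSpend
  P5: PriceTier <- EmailOpen <- Seasonality -> AdSpend
  P6: PriceTier <- EmailOpen -> CouponUse <- Seasonality -> AdSpend
  P7: PriceTier <- EmailOpen -> CouponUse -> AdSpend
That exhausts the simple backdoor paths. Count: 7.

7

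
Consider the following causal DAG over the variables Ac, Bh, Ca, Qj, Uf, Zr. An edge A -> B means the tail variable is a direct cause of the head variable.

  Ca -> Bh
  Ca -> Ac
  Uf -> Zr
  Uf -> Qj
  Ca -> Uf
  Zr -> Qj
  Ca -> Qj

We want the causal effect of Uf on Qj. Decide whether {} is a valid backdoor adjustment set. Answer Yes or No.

No

Backdoor paths from Uf to Qj (paths whose first edge points into Uf):
  P1: Uf <- Ca -> Qj
Condition 1 (no descendant of Uf in the set): holds — descendants of Uf are {Qj, Zr}; none are in {}.
Condition 2 (every backdoor path blocked by {}):
  P1: open — no interior node is in the conditioning set.
{} does not satisfy the backdoor criterion.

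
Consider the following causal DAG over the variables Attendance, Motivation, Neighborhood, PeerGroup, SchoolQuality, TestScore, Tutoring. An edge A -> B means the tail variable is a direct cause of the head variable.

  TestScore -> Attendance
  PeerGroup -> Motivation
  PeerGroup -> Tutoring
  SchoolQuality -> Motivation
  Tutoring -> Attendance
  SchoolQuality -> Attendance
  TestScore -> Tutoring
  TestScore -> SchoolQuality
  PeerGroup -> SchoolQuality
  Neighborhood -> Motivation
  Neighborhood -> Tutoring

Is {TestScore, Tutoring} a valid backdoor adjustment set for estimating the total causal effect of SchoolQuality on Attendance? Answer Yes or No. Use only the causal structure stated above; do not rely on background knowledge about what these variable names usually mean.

Backdoor paths from SchoolQuality to Attendance (paths whose first edge points into SchoolQuality):
  P1: SchoolQuality <- PeerGroup -> Tutoring <- TestScore -> Attendance
  P2: SchoolQuality <- PeerGroup -> Tutoring -> Attendance
  P3: SchoolQuality <- PeerGroup -> Motivation <- Neighborhood -> Tutoring <- TestScore -> Attendance
  P4: SchoolQuality <- PeerGroup -> Motivation <- Neighborhood -> Tutoring -> Attendance
  P5: SchoolQuality <- TestScore -> Tutoring -> Attendance
  P6: SchoolQuality <- TestScore -> Attendance
Condition 1 (no descendant of SchoolQuality in the set): holds — descendants of SchoolQuality are {Attendance, Motivation}; none are in {TestScore, Tutoring}.
Condition 2 (every backdoor path blocked by {TestScore, Tutoring}):
  P1: blocked at fork node TestScore ∈ conditioning set.
  P2: blocked at chain node Tutoring ∈ conditioning set.
  P3: blocked at collider Motivation (neither it nor any descendant is in the conditioning set).
  P4: blocked at collider Motivation (neither it nor any descendant is in the conditioning set).
  P5: blocked at fork node TestScore ∈ conditioning set.
  P6: blocked at fork node TestScore ∈ conditioning set.
{TestScore, Tutoring} satisfies the backdoor criterion.

Yes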